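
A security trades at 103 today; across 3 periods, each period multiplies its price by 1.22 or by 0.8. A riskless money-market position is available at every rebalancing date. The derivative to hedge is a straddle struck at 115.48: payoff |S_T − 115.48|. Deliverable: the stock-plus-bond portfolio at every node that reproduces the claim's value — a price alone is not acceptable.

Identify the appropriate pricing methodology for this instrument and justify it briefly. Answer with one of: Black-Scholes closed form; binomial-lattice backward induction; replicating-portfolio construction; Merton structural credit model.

Key observation: the mandate to exhibit the hedge at every date and state singles out the replicating-portfolio construction on the 3-period tree with factors 1.22 and 0.8 from 103.

framework: replicating-portfolio construction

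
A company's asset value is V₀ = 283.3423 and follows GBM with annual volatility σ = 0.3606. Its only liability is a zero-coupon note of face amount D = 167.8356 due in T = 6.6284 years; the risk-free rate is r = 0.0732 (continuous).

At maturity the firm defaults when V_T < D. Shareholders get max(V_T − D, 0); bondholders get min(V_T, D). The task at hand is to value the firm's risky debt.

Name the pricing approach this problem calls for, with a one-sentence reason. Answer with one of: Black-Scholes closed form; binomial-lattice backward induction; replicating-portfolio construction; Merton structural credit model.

framework: Merton structural credit model

Key observation: a levered firm with one bullet debt due at 6.6284 years is the canonical structural-credit setup: equity is a call on the firm's assets struck at the face value.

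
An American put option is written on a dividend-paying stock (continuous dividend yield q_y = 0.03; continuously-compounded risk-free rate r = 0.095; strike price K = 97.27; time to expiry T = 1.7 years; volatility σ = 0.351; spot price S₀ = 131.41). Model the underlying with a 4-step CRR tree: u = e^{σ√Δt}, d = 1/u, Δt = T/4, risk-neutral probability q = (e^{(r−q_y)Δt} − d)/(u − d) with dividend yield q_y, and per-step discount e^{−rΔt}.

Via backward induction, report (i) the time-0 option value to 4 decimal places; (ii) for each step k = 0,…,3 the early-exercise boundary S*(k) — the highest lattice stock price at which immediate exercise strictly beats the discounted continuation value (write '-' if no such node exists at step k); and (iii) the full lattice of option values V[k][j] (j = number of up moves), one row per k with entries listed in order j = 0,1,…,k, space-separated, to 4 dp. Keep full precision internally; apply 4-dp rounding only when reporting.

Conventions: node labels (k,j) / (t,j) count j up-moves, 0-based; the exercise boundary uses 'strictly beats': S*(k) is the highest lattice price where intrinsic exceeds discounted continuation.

price = 5.5893
boundary = - - - 66.1451
tree:
5.5893
10.1747 1.5288
18.0910 3.2074 0.0000
31.1249 6.7291 0.0000 0.0000
44.6537 14.1177 0.0000 0.0000 0.0000

Δt=0.42500  u=1.25712  d=0.79547  q=0.50372  discount=0.96043
step 4 (expiry): payoffs max(K−S,0) = 44.6537 14.1177 0.0000 0.0000 0.0000
step 3: (k=3,j=0): S=66.1451, K−S=31.1249, hold=28.1139 ⇒ V=31.1249 exercise | (k=3,j=1): S=104.5325, K−S=0.0000, hold=6.7291 ⇒ V=6.7291 continue | (k=3,j=2): S=165.1982, K−S=0.0000, hold=0.0000 ⇒ V=0.0000 continue | (k=3,j=3): S=261.0715, K−S=0.0000, hold=0.0000 ⇒ V=0.0000 continue  boundary S*=66.1451
step 2: (k=2,j=0): S=83.1523, K−S=14.1177, hold=18.0910 ⇒ V=18.0910 continue | (k=2,j=1): S=131.4100, K−S=0.0000, hold=3.2074 ⇒ V=3.2074 continue | (k=2,j=2): S=207.6741, K−S=0.0000, hold=0.0000 ⇒ V=0.0000 continue  boundary S*=-
step 1: (k=1,j=0): S=104.5325, K−S=0.0000, hold=10.1747 ⇒ V=10.1747 continue | (k=1,j=1): S=165.1982, K−S=0.0000, hold=1.5288 ⇒ V=1.5288 continue  boundary S*=-
step 0: (k=0,j=0): S=131.4100, K−S=0.0000, hold=5.5893 ⇒ V=5.5893 continue  boundary S*=-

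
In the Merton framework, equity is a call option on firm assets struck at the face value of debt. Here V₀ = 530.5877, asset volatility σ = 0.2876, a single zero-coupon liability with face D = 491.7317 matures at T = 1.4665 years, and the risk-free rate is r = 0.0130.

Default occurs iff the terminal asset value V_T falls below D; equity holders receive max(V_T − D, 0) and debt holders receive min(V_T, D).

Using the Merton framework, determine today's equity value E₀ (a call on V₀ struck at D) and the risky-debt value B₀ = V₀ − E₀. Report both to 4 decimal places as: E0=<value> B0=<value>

E0=96.6610 B0=433.9267

Equity is a call on the firm's assets struck at D = 491.7317:
d₁ = [ln(V₀/D) + (r + σ²/2)T] / (σ√T)
   = [ln(530.5877/491.7317) + (0.0130 + 0.5·0.2876²)·1.4665] / (0.2876·√1.4665)
   = [0.076052 + 0.079714] / 0.348281 = 0.447243
d₂ = d₁ − σ√T = 0.447243 − 0.348281 = 0.098962
N(d₁) = 0.672650,  N(d₂) = 0.539416,  e^(−rT) = 0.981116
E₀ = V₀·N(d₁) − D·e^(−rT)·N(d₂)
   = 530.5877·0.672650 − 491.7317·0.981116·0.539416 = 96.661020
B₀ = V₀ − E₀ = 530.5877 − 96.661020 = 433.926680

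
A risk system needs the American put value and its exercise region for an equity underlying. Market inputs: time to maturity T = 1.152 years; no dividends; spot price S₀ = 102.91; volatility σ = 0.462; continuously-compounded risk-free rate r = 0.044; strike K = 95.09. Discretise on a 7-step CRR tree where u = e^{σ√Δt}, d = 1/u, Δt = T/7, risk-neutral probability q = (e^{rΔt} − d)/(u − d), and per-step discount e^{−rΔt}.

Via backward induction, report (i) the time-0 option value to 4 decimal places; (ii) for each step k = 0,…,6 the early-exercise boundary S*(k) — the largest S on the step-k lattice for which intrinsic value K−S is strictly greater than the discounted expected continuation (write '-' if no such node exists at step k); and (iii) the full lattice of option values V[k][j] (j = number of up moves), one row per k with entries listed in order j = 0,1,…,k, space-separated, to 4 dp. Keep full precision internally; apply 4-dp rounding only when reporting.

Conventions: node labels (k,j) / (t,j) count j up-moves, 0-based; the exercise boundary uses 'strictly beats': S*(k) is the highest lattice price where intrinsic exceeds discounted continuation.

price = 14.1806
boundary = - - - - 48.6265 58.6502 70.7401
tree:
14.1806
20.1002 7.7916
27.6301 12.0048 3.2089
36.6165 18.0249 5.4701 0.7344
46.4635 26.1889 9.1897 1.4025 0.0000
54.7740 36.4398 15.1502 2.6783 0.0000 0.0000
61.6643 46.4635 24.3499 5.1149 0.0000 0.0000 0.0000
67.3769 54.7740 36.4398 9.7679 0.0000 0.0000 0.0000 0.0000

params: Δt=0.16457 u=1.20614 d=0.82909 q=0.47256 e^(-rΔt)=0.99279
t_7 payoffs: 67.3769 54.7740 36.4398 9.7679 0.0000 0.0000 0.0000 0.0000
t_6: node(6,0) S=33.4257 payoff=61.6643 vs cont=60.9782 → 61.6643 [stop]  node(6,1) S=48.6265 payoff=46.4635 vs cont=45.7774 → 46.4635 [stop]  node(6,2) S=70.7401 payoff=24.3499 vs cont=23.6639 → 24.3499 [stop]  node(6,3) S=102.9100 payoff=0.0000 vs cont=5.1149 → 5.1149 [wait]  node(6,4) S=149.7096 payoff=0.0000 vs cont=0.0000 → 0.0000 [wait]  node(6,5) S=217.7920 payoff=0.0000 vs cont=0.0000 → 0.0000 [wait]  node(6,6) S=316.8357 payoff=0.0000 vs cont=0.0000 → 0.0000 [wait]  ⇒ S*(6)=70.7401
t_5: node(5,0) S=40.3160 payoff=54.7740 vs cont=54.0880 → 54.7740 [stop]  node(5,1) S=58.6502 payoff=36.4398 vs cont=35.7537 → 36.4398 [stop]  node(5,2) S=85.3221 payoff=9.7679 vs cont=15.1502 → 15.1502 [wait]  node(5,3) S=124.1234 payoff=0.0000 vs cont=2.6783 → 2.6783 [wait]  node(5,4) S=180.5701 payoff=0.0000 vs cont=0.0000 → 0.0000 [wait]  node(5,5) S=262.6866 payoff=0.0000 vs cont=0.0000 → 0.0000 [wait]  ⇒ S*(5)=58.6502
t_4: node(4,0) S=48.6265 payoff=46.4635 vs cont=45.7774 → 46.4635 [stop]  node(4,1) S=70.7401 payoff=24.3499 vs cont=26.1889 → 26.1889 [wait]  node(4,2) S=102.9100 payoff=0.0000 vs cont=9.1897 → 9.1897 [wait]  node(4,3) S=149.7096 payoff=0.0000 vs cont=1.4025 → 1.4025 [wait]  node(4,4) S=217.7920 payoff=0.0000 vs cont=0.0000 → 0.0000 [wait]  ⇒ S*(4)=48.6265
t_3: node(3,0) S=58.6502 payoff=36.4398 vs cont=36.6165 → 36.6165 [wait]  node(3,1) S=85.3221 payoff=9.7679 vs cont=18.0249 → 18.0249 [wait]  node(3,2) S=124.1234 payoff=0.0000 vs cont=5.4701 → 5.4701 [wait]  node(3,3) S=180.5701 payoff=0.0000 vs cont=0.7344 → 0.7344 [wait]  ⇒ S*(3)=-
t_2: node(2,0) S=70.7401 payoff=24.3499 vs cont=27.6301 → 27.6301 [wait]  node(2,1) S=102.9100 payoff=0.0000 vs cont=12.0048 → 12.0048 [wait]  node(2,2) S=149.7096 payoff=0.0000 vs cont=3.2089 → 3.2089 [wait]  ⇒ S*(2)=-
t_1: node(1,0) S=85.3221 payoff=9.7679 vs cont=20.1002 → 20.1002 [wait]  node(1,1) S=124.1234 payoff=0.0000 vs cont=7.7916 → 7.7916 [wait]  ⇒ S*(1)=-
t_0: node(0,0) S=102.9100 payoff=0.0000 vs cont=14.1806 → 14.1806 [wait]  ⇒ S*(0)=-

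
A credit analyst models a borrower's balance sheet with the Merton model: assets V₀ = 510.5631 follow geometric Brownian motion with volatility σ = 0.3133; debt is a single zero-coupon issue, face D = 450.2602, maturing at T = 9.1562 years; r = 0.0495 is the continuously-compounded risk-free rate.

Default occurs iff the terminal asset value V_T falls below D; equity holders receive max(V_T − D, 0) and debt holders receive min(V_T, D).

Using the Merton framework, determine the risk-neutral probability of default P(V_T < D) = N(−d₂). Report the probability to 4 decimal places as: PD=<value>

PD=0.4457

Equity is a call on the firm's assets struck at D = 450.2602:
d₁ = [ln(V₀/D) + (r + σ²/2)T] / (σ√T)
   = [ln(510.5631/450.2602) + (0.0495 + 0.5·0.3133²)·9.1562] / (0.3133·√9.1562)
   = [0.125689 + 0.902604] / 0.948021 = 1.084673
d₂ = d₁ − σ√T = 1.084673 − 0.948021 = 0.136651
risk-neutral PD = N(−d₂) = N(-0.136651) = 0.445653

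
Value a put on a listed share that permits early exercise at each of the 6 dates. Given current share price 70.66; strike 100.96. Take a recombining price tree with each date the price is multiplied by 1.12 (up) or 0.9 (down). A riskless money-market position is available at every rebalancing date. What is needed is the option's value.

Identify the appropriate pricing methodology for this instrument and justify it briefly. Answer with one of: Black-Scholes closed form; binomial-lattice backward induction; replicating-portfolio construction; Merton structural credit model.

Key observation: early exercise of the strike-100.96 put must be checked at each of the 6 dates (spot 70.66), which forces a node-by-node comparison of intrinsic and continuation value backward from expiry.

framework: binomial-lattice backward induction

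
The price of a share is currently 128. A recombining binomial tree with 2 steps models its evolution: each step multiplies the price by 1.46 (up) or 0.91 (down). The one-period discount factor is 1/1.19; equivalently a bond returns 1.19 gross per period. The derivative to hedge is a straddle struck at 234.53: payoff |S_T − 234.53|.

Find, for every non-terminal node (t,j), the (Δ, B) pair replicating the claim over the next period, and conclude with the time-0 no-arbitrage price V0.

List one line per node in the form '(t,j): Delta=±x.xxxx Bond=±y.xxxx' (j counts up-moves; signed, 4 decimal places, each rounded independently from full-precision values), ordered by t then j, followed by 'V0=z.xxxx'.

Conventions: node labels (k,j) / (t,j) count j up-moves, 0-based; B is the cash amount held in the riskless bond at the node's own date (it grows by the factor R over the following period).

Arbitrage-free pricing uses the up-move probability p* = (R−d)/(u−d) = 0.5091, discounting each step at R = 1.19.
Payoffs at expiry: V(2,0)=128.5332, V(2,1)=64.4692, V(2,2)=38.3148
(1,0): S=116.4800. Δ = (V_up−V_dn)/(S_up−S_dn) = (64.4692−128.5332)/(170.0608−105.9968) = -1.0000. V = [p*·64.4692 + (1−p*)·128.5332]/1.19 = 80.6040. B = V − Δ·S = 197.0840.
(1,1): S=186.8800. Δ = (V_up−V_dn)/(S_up−S_dn) = (38.3148−64.4692)/(272.8448−170.0608) = -0.2545. V = [p*·38.3148 + (1−p*)·64.4692]/1.19 = 42.9868. B = V − Δ·S = 90.5402.
(0,0): S=128.0000. Δ = (V_up−V_dn)/(S_up−S_dn) = (42.9868−80.6040)/(186.8800−116.4800) = -0.5343. V = [p*·42.9868 + (1−p*)·80.6040]/1.19 = 51.6415. B = V − Δ·S = 120.0366.
Sanity check at the root: Δ(0,0)·S0 + B(0,0) reproduces V0 = 51.6415.

(0,0): Delta=-0.5343 Bond=120.0366
(1,0): Delta=-1.0000 Bond=197.0840
(1,1): Delta=-0.2545 Bond=90.5402
V0=51.6415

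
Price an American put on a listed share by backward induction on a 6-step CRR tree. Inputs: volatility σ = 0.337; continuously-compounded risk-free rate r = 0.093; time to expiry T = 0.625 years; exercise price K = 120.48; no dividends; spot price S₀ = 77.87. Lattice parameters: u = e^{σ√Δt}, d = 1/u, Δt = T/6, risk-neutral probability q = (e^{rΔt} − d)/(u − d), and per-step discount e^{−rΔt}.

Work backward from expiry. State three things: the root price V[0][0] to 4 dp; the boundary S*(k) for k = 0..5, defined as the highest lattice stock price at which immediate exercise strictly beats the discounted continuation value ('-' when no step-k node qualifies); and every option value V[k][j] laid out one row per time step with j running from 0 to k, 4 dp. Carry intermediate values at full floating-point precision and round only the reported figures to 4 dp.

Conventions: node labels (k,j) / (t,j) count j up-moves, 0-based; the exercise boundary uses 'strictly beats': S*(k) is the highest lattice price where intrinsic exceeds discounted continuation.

Δt=0.10417  u=1.11490  d=0.89694  q=0.51750  discount=0.99036
step 6 (expiry): payoffs max(K−S,0) = 79.9338 70.0808 57.8335 42.6100 23.6871 0.1659 0.0000
step 5: (k=5,j=0): S=45.2051, K−S=75.2749, hold=74.1134 ⇒ V=75.2749 exercise | (k=5,j=1): S=56.1902, K−S=64.2898, hold=63.1283 ⇒ V=64.2898 exercise | (k=5,j=2): S=69.8447, K−S=50.6353, hold=49.4738 ⇒ V=50.6353 exercise | (k=5,j=3): S=86.8174, K−S=33.6626, hold=32.5011 ⇒ V=33.6626 exercise | (k=5,j=4): S=107.9145, K−S=12.5655, hold=11.4039 ⇒ V=12.5655 exercise | (k=5,j=5): S=134.1384, K−S=0.0000, hold=0.0793 ⇒ V=0.0793 continue  boundary S*=107.9145
step 4: (k=4,j=0): S=50.3992, K−S=70.0808, hold=68.9193 ⇒ V=70.0808 exercise | (k=4,j=1): S=62.6465, K−S=57.8335, hold=56.6720 ⇒ V=57.8335 exercise | (k=4,j=2): S=77.8700, K−S=42.6100, hold=41.4485 ⇒ V=42.6100 exercise | (k=4,j=3): S=96.7929, K−S=23.6871, hold=22.5256 ⇒ V=23.6871 exercise | (k=4,j=4): S=120.3141, K−S=0.1659, hold=6.0450 ⇒ V=6.0450 continue  boundary S*=96.7929
step 3: (k=3,j=0): S=56.1902, K−S=64.2898, hold=63.1283 ⇒ V=64.2898 exercise | (k=3,j=1): S=69.8447, K−S=50.6353, hold=49.4738 ⇒ V=50.6353 exercise | (k=3,j=2): S=86.8174, K−S=33.6626, hold=32.5011 ⇒ V=33.6626 exercise | (k=3,j=3): S=107.9145, K−S=12.5655, hold=14.4171 ⇒ V=14.4171 continue  boundary S*=86.8174
step 2: (k=2,j=0): S=62.6465, K−S=57.8335, hold=56.6720 ⇒ V=57.8335 exercise | (k=2,j=1): S=77.8700, K−S=42.6100, hold=41.4485 ⇒ V=42.6100 exercise | (k=2,j=2): S=96.7929, K−S=23.6871, hold=23.4746 ⇒ V=23.6871 exercise  boundary S*=96.7929
step 1: (k=1,j=0): S=69.8447, K−S=50.6353, hold=49.4738 ⇒ V=50.6353 exercise | (k=1,j=1): S=86.8174, K−S=33.6626, hold=32.5011 ⇒ V=33.6626 exercise  boundary S*=86.8174
step 0: (k=0,j=0): S=77.8700, K−S=42.6100, hold=41.4485 ⇒ V=42.6100 exercise  boundary S*=77.8700

price = 42.6100
boundary = 77.8700 86.8174 96.7929 86.8174 96.7929 107.9145
tree:
42.6100
50.6353 33.6626
57.8335 42.6100 23.6871
64.2898 50.6353 33.6626 14.4171
70.0808 57.8335 42.6100 23.6871 6.0450
75.2749 64.2898 50.6353 33.6626 12.5655 0.0793
79.9338 70.0808 57.8335 42.6100 23.6871 0.1659 0.0000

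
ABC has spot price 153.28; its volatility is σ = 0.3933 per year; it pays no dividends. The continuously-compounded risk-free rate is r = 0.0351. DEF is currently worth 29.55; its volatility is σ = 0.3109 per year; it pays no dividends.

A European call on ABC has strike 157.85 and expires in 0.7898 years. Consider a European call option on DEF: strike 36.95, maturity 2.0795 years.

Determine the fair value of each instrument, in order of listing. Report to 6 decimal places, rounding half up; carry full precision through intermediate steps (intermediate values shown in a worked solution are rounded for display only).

price(ABC call K=157.85) = 21.156092
price(DEF call K=36.95) = 3.577717

[ABC call K=157.85]
σ√T = 0.3933·√0.7898 = 0.349528
d₁ = (ln(S/K) + (r+σ²/2)T) / (σ√T) = (ln(153.28/157.85) + (0.0351+0.3933²/2)·0.7898) / 0.349528 = (-0.029379 + 0.088807) / 0.349528 = 0.170024
d₂ = d₁ − σ√T = 0.170024 − 0.349528 = -0.179505
e^{−rT} = 0.972659
N(d₁) = 0.567504,  N(d₂) = 0.428771
price = S·N(d₁) − K·e^{−rT}·N(d₂) = 86.987056 − 65.830964 = 21.156092
[DEF call K=36.95]
σ√T = 0.3109·√2.0795 = 0.448332
d₁ = (ln(S/K) + (r+σ²/2)T) / (σ√T) = (ln(29.55/36.95) + (0.0351+0.3109²/2)·2.0795) / 0.448332 = (-0.223482 + 0.173491) / 0.448332 = -0.111503
d₂ = d₁ − σ√T = -0.111503 − 0.448332 = -0.559836
e^{−rT} = 0.929610
N(d₁) = 0.455609,  N(d₂) = 0.287796
price = S·N(d₁) − K·e^{−rT}·N(d₂) = 13.463237 − 9.885521 = 3.577717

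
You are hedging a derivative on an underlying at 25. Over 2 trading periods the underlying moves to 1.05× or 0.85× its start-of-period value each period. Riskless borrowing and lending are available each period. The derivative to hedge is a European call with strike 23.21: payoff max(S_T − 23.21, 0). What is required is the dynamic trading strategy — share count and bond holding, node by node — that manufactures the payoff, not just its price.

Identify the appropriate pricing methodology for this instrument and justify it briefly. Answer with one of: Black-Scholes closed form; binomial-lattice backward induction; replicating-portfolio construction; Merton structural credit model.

framework: replicating-portfolio construction

Key observation: the mandate to exhibit the hedge at every date and state singles out the replicating-portfolio construction on the 2-period tree with factors 1.05 and 0.85 from 25.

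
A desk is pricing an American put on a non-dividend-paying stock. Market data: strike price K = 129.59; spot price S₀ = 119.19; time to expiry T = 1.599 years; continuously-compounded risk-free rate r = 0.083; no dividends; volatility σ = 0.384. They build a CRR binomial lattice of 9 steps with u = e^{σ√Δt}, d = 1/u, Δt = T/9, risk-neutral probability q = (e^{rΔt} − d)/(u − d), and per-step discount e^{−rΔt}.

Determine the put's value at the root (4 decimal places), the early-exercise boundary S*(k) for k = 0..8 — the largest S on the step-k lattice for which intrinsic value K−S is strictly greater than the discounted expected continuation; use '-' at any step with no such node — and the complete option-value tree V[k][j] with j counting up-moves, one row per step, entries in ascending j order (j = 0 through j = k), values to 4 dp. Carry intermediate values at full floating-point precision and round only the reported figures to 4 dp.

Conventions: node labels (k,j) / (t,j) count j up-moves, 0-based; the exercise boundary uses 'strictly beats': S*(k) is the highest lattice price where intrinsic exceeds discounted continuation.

price = 22.4269
boundary = - - 86.2287 73.3428 86.2287 73.3428 86.2287 101.3785 86.2287
tree:
22.4269
31.6540 14.0532
43.3613 21.1236 7.5447
56.2472 30.7999 12.2718 3.1389
67.2074 43.3613 19.4081 5.6464 0.7763
76.5297 56.2472 29.6452 9.9569 1.5927 0.0000
84.4589 67.2074 43.3613 17.0891 3.2674 0.0000 0.0000
91.2032 76.5297 56.2472 28.2115 6.7031 0.0000 0.0000 0.0000
96.9397 84.4589 67.2074 43.3613 13.7515 0.0000 0.0000 0.0000 0.0000
101.8189 91.2032 76.5297 56.2472 28.2115 0.0000 0.0000 0.0000 0.0000 0.0000

params: Δt=0.17767 u=1.17569 d=0.85056 q=0.50531 e^(-rΔt)=0.98536
t_9 payoffs: 101.8189 91.2032 76.5297 56.2472 28.2115 0.0000 0.0000 0.0000 0.0000 0.0000
t_8: node(8,0) S=32.6503 payoff=96.9397 vs cont=95.0427 → 96.9397 [stop]  node(8,1) S=45.1311 payoff=84.4589 vs cont=82.5620 → 84.4589 [stop]  node(8,2) S=62.3826 payoff=67.2074 vs cont=65.3104 → 67.2074 [stop]  node(8,3) S=86.2287 payoff=43.3613 vs cont=41.4644 → 43.3613 [stop]  node(8,4) S=119.1900 payoff=10.4000 vs cont=13.7515 → 13.7515 [wait]  node(8,5) S=164.7509 payoff=0.0000 vs cont=0.0000 → 0.0000 [wait]  node(8,6) S=227.7278 payoff=0.0000 vs cont=0.0000 → 0.0000 [wait]  node(8,7) S=314.7778 payoff=0.0000 vs cont=0.0000 → 0.0000 [wait]  node(8,8) S=435.1031 payoff=0.0000 vs cont=0.0000 → 0.0000 [wait]  ⇒ S*(8)=86.2287
t_7: node(7,0) S=38.3868 payoff=91.2032 vs cont=89.3063 → 91.2032 [stop]  node(7,1) S=53.0603 payoff=76.5297 vs cont=74.6328 → 76.5297 [stop]  node(7,2) S=73.3428 payoff=56.2472 vs cont=54.3502 → 56.2472 [stop]  node(7,3) S=101.3785 payoff=28.2115 vs cont=27.9834 → 28.2115 [stop]  node(7,4) S=140.1309 payoff=0.0000 vs cont=6.7031 → 6.7031 [wait]  node(7,5) S=193.6966 payoff=0.0000 vs cont=0.0000 → 0.0000 [wait]  node(7,6) S=267.7380 payoff=0.0000 vs cont=0.0000 → 0.0000 [wait]  node(7,7) S=370.0821 payoff=0.0000 vs cont=0.0000 → 0.0000 [wait]  ⇒ S*(7)=101.3785
t_6: node(6,0) S=45.1311 payoff=84.4589 vs cont=82.5620 → 84.4589 [stop]  node(6,1) S=62.3826 payoff=67.2074 vs cont=65.3104 → 67.2074 [stop]  node(6,2) S=86.2287 payoff=43.3613 vs cont=41.4644 → 43.3613 [stop]  node(6,3) S=119.1900 payoff=10.4000 vs cont=17.0891 → 17.0891 [wait]  node(6,4) S=164.7509 payoff=0.0000 vs cont=3.2674 → 3.2674 [wait]  node(6,5) S=227.7278 payoff=0.0000 vs cont=0.0000 → 0.0000 [wait]  node(6,6) S=314.7778 payoff=0.0000 vs cont=0.0000 → 0.0000 [wait]  ⇒ S*(6)=86.2287
t_5: node(5,0) S=53.0603 payoff=76.5297 vs cont=74.6328 → 76.5297 [stop]  node(5,1) S=73.3428 payoff=56.2472 vs cont=54.3502 → 56.2472 [stop]  node(5,2) S=101.3785 payoff=28.2115 vs cont=29.6452 → 29.6452 [wait]  node(5,3) S=140.1309 payoff=0.0000 vs cont=9.9569 → 9.9569 [wait]  node(5,4) S=193.6966 payoff=0.0000 vs cont=1.5927 → 1.5927 [wait]  node(5,5) S=267.7380 payoff=0.0000 vs cont=0.0000 → 0.0000 [wait]  ⇒ S*(5)=73.3428
t_4: node(4,0) S=62.3826 payoff=67.2074 vs cont=65.3104 → 67.2074 [stop]  node(4,1) S=86.2287 payoff=43.3613 vs cont=42.1782 → 43.3613 [stop]  node(4,2) S=119.1900 payoff=10.4000 vs cont=19.4081 → 19.4081 [wait]  node(4,3) S=164.7509 payoff=0.0000 vs cont=5.6464 → 5.6464 [wait]  node(4,4) S=227.7278 payoff=0.0000 vs cont=0.7763 → 0.7763 [wait]  ⇒ S*(4)=86.2287
t_3: node(3,0) S=73.3428 payoff=56.2472 vs cont=54.3502 → 56.2472 [stop]  node(3,1) S=101.3785 payoff=28.2115 vs cont=30.7999 → 30.7999 [wait]  node(3,2) S=140.1309 payoff=0.0000 vs cont=12.2718 → 12.2718 [wait]  node(3,3) S=193.6966 payoff=0.0000 vs cont=3.1389 → 3.1389 [wait]  ⇒ S*(3)=73.3428
t_2: node(2,0) S=86.2287 payoff=43.3613 vs cont=42.7531 → 43.3613 [stop]  node(2,1) S=119.1900 payoff=10.4000 vs cont=21.1236 → 21.1236 [wait]  node(2,2) S=164.7509 payoff=0.0000 vs cont=7.5447 → 7.5447 [wait]  ⇒ S*(2)=86.2287
t_1: node(1,0) S=101.3785 payoff=28.2115 vs cont=31.6540 → 31.6540 [wait]  node(1,1) S=140.1309 payoff=0.0000 vs cont=14.0532 → 14.0532 [wait]  ⇒ S*(1)=-
t_0: node(0,0) S=119.1900 payoff=10.4000 vs cont=22.4269 → 22.4269 [wait]  ⇒ S*(0)=-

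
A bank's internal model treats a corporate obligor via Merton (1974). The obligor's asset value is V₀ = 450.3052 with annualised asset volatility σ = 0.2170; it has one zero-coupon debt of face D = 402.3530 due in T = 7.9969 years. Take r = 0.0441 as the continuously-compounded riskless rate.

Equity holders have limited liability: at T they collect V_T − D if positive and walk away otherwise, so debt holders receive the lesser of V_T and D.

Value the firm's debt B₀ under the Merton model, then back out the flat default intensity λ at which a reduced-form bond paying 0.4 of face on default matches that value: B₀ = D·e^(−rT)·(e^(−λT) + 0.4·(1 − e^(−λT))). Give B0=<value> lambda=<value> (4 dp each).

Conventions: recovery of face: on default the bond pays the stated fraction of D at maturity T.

B0=255.2212 lambda=0.0222

Work the structural quantities from V₀ = 450.3052 against face 402.3530:
d₁ = [ln(V₀/D) + (r + σ²/2)T] / (σ√T)
   = [ln(450.3052/402.3530) + (0.0441 + 0.5·0.2170²)·7.9969] / (0.2170·√7.9969)
   = [0.112596 + 0.540946] / 0.613650 = 1.065008
d₂ = d₁ − σ√T = 1.065008 − 0.613650 = 0.451359
N(d₁) = 0.856564,  N(d₂) = 0.674134,  e^(−rT) = 0.702814
E₀ = V₀·N(d₁) − D·e^(−rT)·N(d₂)
   = 450.3052·0.856564 − 402.3530·0.702814·0.674134 = 195.083965
B₀ = V₀ − E₀ = 450.3052 − 195.083965 = 255.221235
e^(−λT) = (B₀·e^(rT)/D − 0.4)/(1 − 0.4) = (255.2212·1.422852/402.3530 − 0.4)/0.6 = 0.83757624
λ = −ln(0.83757624)/7.9969 = 0.022164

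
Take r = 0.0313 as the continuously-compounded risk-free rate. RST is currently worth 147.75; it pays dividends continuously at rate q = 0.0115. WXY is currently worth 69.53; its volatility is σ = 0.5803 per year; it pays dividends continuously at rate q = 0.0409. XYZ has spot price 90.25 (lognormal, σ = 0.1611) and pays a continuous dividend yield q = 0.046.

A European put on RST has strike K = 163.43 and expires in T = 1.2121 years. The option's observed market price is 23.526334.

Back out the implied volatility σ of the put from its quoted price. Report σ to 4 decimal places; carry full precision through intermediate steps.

At σ = 0.2576 the Black–Scholes value reproduces the quote:
σ√T = 0.2576·√1.2121 = 0.283606
d₁ = (ln(S/K) + (r−q+σ²/2)T) / (σ√T) = (ln(147.75/163.43) + (0.0313−0.0115+0.2576²/2)·1.2121) / 0.283606 = (-0.100863 + 0.064216) / 0.283606 = -0.129220
d₂ = d₁ − σ√T = -0.129220 − 0.283606 = -0.412825
e^{−rT} = 0.962772
e^{−qT} = 0.986158
N(−d₁) = 0.551408,  N(−d₂) = 0.660133
V = K·e^{−rT}·N(−d₂) − S·e^{−qT}·N(−d₁) = 103.869118 − 80.342785 = 23.526334 (equal to the quote); since ∂V/∂σ > 0 for all σ, the implied volatility is unique

sigma = 0.2576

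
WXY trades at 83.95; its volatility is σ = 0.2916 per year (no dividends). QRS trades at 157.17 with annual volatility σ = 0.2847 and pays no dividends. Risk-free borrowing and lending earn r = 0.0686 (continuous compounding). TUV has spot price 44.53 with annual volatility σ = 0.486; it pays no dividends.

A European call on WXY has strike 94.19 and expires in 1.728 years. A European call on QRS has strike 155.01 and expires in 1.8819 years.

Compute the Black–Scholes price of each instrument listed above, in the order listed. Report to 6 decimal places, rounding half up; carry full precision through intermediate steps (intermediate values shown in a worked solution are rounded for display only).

price(WXY call K=94.19) = 12.882658
price(QRS call K=155.01) = 34.662427

[WXY call K=94.19]
σ√T = 0.2916·√1.728 = 0.383318
d₁ = (ln(S/K) + (r+σ²/2)T) / (σ√T) = (ln(83.95/94.19) + (0.0686+0.2916²/2)·1.728) / 0.383318 = (-0.115093 + 0.192007) / 0.383318 = 0.200655
d₂ = d₁ − σ√T = 0.200655 − 0.383318 = -0.182664
e^{−rT} = 0.888216
N(d₁) = 0.579516,  N(d₂) = 0.427531
price = S·N(d₁) − K·e^{−rT}·N(d₂) = 48.650342 − 35.767684 = 12.882658
[QRS call K=155.01]
σ√T = 0.2847·√1.8819 = 0.390558
d₁ = (ln(S/K) + (r+σ²/2)T) / (σ√T) = (ln(157.17/155.01) + (0.0686+0.2847²/2)·1.8819) / 0.390558 = (0.013838 + 0.205366) / 0.390558 = 0.561260
d₂ = d₁ − σ√T = 0.561260 − 0.390558 = 0.170702
e^{−rT} = 0.878888
N(d₁) = 0.712690,  N(d₂) = 0.567771
price = S·N(d₁) − K·e^{−rT}·N(d₂) = 112.013449 − 77.351022 = 34.662427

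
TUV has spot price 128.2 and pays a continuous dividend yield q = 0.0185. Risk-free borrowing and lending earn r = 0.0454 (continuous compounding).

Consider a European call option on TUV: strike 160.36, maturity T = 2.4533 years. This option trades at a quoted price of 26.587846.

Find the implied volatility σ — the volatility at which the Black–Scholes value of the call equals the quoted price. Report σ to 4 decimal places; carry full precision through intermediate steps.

At σ = 0.4441 the Black–Scholes value reproduces the quote:
σ√T = 0.4441·√2.4533 = 0.695594
d₁ = (ln(S/K) + (r−q+σ²/2)T) / (σ√T) = (ln(128.2/160.36) + (0.0454−0.0185+0.4441²/2)·2.4533) / 0.695594 = (-0.223830 + 0.307920) / 0.695594 = 0.120889
d₂ = d₁ − σ√T = 0.120889 − 0.695594 = -0.574705
e^{−rT} = 0.894599
e^{−qT} = 0.955628
N(d₁) = 0.548111,  N(d₂) = 0.282745
V = S·e^{−qT}·N(d₁) − K·e^{−rT}·N(d₂) = 67.149891 − 40.562044 = 26.587846 (equal to the quote); since ∂V/∂σ > 0 for all σ, the implied volatility is unique

sigma = 0.4441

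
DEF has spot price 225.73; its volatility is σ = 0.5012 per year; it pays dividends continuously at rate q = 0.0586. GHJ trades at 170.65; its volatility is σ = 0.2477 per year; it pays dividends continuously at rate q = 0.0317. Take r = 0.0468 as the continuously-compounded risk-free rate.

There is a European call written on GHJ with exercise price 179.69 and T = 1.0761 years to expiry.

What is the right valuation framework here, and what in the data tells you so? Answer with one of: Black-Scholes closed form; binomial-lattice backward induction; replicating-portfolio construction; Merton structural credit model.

framework: Black-Scholes closed form

Key observation: the strike-179.69 call on GHJ is European-exercise on a continuously-modelled lognormal underlying, so its value is a single closed-form evaluation.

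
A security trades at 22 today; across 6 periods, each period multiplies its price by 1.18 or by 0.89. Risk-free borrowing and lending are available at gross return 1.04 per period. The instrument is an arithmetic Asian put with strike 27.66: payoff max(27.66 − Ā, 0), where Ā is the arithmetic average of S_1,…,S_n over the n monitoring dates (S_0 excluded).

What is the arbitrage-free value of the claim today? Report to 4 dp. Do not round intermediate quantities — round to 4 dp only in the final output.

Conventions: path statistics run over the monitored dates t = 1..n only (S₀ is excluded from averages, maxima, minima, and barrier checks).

price = 3.0094

Set p* = 0.5172 (from d < R < u); the path-dependent value is the discounted p*-expectation over all price paths.
Enumerate all 2^6 = 64 price paths (U = up ×1.18, D = down ×0.89); each path with k up-moves has probability p*^k·(1−p*)^(6−k).
DDDDDD: Ā=14.9229, payoff=12.7371, prob=0.012658
UDDDDD: Ā=19.7854, payoff=7.8746, prob=0.013563
DUDDDD: Ā=18.7221, payoff=8.9379, prob=0.013563
UUDDDD: Ā=24.8225, payoff=2.8375, prob=0.014531
DDUDDD: Ā=17.7757, payoff=9.8843, prob=0.013563
UDUDDD: Ā=23.5678, payoff=4.0922, prob=0.014531
DUUDDD: Ā=22.5045, payoff=5.1555, prob=0.014531
UUUDDD: Ā=29.8374, payoff=0.0000, prob=0.015569
DDDUDD: Ā=16.9334, payoff=10.7266, prob=0.013563
UDDUDD: Ā=22.4511, payoff=5.2089, prob=0.014531
DUDUDD: Ā=21.3877, payoff=6.2723, prob=0.014531
UUDUDD: Ā=28.3568, payoff=0.0000, prob=0.015569
DDUUDD: Ā=20.4414, payoff=7.2186, prob=0.014531
UDUUDD: Ā=27.1020, payoff=0.5580, prob=0.015569
DUUUDD: Ā=26.0387, payoff=1.6213, prob=0.015569
UUUUDD: Ā=34.5232, payoff=0.0000, prob=0.016681
DDDDUD: Ā=16.1838, payoff=11.4762, prob=0.013563
UDDDUD: Ā=21.4572, payoff=6.2028, prob=0.014531
DUDDUD: Ā=20.3939, payoff=7.2661, prob=0.014531
UUDDUD: Ā=27.0391, payoff=0.6209, prob=0.015569
DDUDUD: Ā=19.4475, payoff=8.2125, prob=0.014531
UDUDUD: Ā=25.7843, payoff=1.8757, prob=0.015569
DUUDUD: Ā=24.7210, payoff=2.9390, prob=0.015569
UUUDUD: Ā=32.7761, payoff=0.0000, prob=0.016681
DDDUUD: Ā=18.6052, payoff=9.0548, prob=0.014531
UDDUUD: Ā=24.6676, payoff=2.9924, prob=0.015569
DUDUUD: Ā=23.6043, payoff=4.0557, prob=0.015569
UUDUUD: Ā=31.2956, payoff=0.0000, prob=0.016681
DDUUUD: Ā=22.6579, payoff=5.0021, prob=0.015569
UDUUUD: Ā=30.0408, payoff=0.0000, prob=0.016681
DUUUUD: Ā=28.9775, payoff=0.0000, prob=0.016681
UUUUUD: Ā=38.4196, payoff=0.0000, prob=0.017873
DDDDDU: Ā=15.5167, payoff=12.1433, prob=0.013563
UDDDDU: Ā=20.5727, payoff=7.0873, prob=0.014531
DUDDDU: Ā=19.5093, payoff=8.1507, prob=0.014531
UUDDDU: Ā=25.8663, payoff=1.7937, prob=0.015569
DDUDDU: Ā=18.5630, payoff=9.0970, prob=0.014531
UDUDDU: Ā=24.6116, payoff=3.0484, prob=0.015569
DUUDDU: Ā=23.5482, payoff=4.1118, prob=0.015569
UUUDDU: Ā=31.2212, payoff=0.0000, prob=0.016681
DDDUDU: Ā=17.7207, payoff=9.9393, prob=0.014531
UDDUDU: Ā=23.4948, payoff=4.1652, prob=0.015569
DUDUDU: Ā=22.4315, payoff=5.2285, prob=0.015569
UUDUDU: Ā=29.7406, payoff=0.0000, prob=0.016681
DDUUDU: Ā=21.4851, payoff=6.1749, prob=0.015569
UDUUDU: Ā=28.4859, payoff=0.0000, prob=0.016681
DUUUDU: Ā=27.4226, payoff=0.2374, prob=0.016681
UUUUDU: Ā=36.3580, payoff=0.0000, prob=0.017873
DDDDUU: Ā=16.9711, payoff=10.6889, prob=0.014531
UDDDUU: Ā=22.5010, payoff=5.1590, prob=0.015569
DUDDUU: Ā=21.4376, payoff=6.2224, prob=0.015569
UUDDUU: Ā=28.4229, payoff=0.0000, prob=0.016681
DDUDUU: Ā=20.4913, payoff=7.1687, prob=0.015569
UDUDUU: Ā=27.1682, payoff=0.4918, prob=0.016681
DUUDUU: Ā=26.1049, payoff=1.5551, prob=0.016681
UUUDUU: Ā=34.6109, payoff=0.0000, prob=0.017873
DDDUUU: Ā=19.6490, payoff=8.0110, prob=0.015569
UDDUUU: Ā=26.0515, payoff=1.6085, prob=0.016681
DUDUUU: Ā=24.9881, payoff=2.6719, prob=0.016681
UUDUUU: Ā=33.1304, payoff=0.0000, prob=0.017873
DDUUUU: Ā=24.0418, payoff=3.6182, prob=0.016681
UDUUUU: Ā=31.8756, payoff=0.0000, prob=0.017873
DUUUUU: Ā=30.8123, payoff=0.0000, prob=0.017873
UUUUUU: Ā=40.8522, payoff=0.0000, prob=0.019150
Price = Σ prob·payoff / R^6 = 3.807876 / 1.265319 = 3.0094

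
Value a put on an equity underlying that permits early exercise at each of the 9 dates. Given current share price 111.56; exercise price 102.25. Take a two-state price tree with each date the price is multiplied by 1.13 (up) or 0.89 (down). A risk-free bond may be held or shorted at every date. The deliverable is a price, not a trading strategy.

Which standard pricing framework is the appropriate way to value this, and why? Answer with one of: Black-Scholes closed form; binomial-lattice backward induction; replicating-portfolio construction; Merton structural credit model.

Key observation: the exercise right at every one of the 9 steps is what matters: each node needs max(102.25 − S, continuation), which only the stepwise tree valuation starting from spot 111.56 delivers.

framework: binomial-lattice backward induction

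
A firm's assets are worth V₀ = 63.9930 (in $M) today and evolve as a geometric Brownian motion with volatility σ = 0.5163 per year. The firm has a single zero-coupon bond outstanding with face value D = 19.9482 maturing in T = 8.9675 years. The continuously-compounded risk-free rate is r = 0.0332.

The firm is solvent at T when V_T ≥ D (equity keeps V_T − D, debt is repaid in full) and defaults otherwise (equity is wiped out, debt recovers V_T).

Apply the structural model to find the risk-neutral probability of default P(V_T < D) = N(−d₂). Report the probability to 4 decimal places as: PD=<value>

Equity is a call on the firm's assets struck at D = 19.9482:
d₁ = [ln(V₀/D) + (r + σ²/2)T] / (σ√T)
   = [ln(63.9930/19.9482) + (0.0332 + 0.5·0.5163²)·8.9675] / (0.5163·√8.9675)
   = [1.165635 + 1.492935] / 1.546101 = 1.719532
d₂ = d₁ − σ√T = 1.719532 − 1.546101 = 0.173431
risk-neutral PD = N(−d₂) = N(-0.173431) = 0.431156

PD=0.4312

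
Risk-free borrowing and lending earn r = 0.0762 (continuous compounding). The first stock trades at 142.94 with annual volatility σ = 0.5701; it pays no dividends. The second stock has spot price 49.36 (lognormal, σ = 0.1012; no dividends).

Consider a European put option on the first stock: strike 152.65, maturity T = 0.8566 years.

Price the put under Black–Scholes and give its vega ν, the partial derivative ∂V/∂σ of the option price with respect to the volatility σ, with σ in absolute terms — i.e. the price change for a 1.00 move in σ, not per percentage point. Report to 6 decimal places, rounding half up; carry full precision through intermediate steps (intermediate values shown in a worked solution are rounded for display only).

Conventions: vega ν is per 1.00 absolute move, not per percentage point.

price = 29.782169
ν = 50.984313

σ√T = 0.5701·√0.8566 = 0.527643
d₁ = (ln(S/K) + (r+σ²/2)T) / (σ√T) = (ln(142.94/152.65) + (0.0762+0.5701²/2)·0.8566) / 0.527643 = (-0.065723 + 0.204476) / 0.527643 = 0.262969
d₂ = d₁ − σ√T = 0.262969 − 0.527643 = -0.264674
e^{−rT} = 0.936812
N(−d₁) = 0.396287,  N(−d₂) = 0.604370
Put price V = K·e^{−rT}·N(−d₂) − S·N(−d₁) = 86.427473 − 56.645303 = 29.782169
φ(d₁) = (1/√(2π))·e^{−d₁²/2} = 0.385384
ν = S·φ(d₁)·√T = 50.984313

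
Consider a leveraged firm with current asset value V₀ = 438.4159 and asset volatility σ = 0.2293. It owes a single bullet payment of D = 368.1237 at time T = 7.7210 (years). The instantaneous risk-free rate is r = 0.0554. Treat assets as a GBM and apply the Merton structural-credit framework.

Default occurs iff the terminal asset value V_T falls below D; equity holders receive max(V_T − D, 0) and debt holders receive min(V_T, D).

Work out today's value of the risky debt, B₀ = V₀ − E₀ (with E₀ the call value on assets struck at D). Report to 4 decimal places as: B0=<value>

Work the structural quantities from V₀ = 438.4159 against face 368.1237:
d₁ = [ln(V₀/D) + (r + σ²/2)T] / (σ√T)
   = [ln(438.4159/368.1237) + (0.0554 + 0.5·0.2293²)·7.7210] / (0.2293·√7.7210)
   = [0.174749 + 0.630723] / 0.637149 = 1.264181
d₂ = d₁ − σ√T = 1.264181 − 0.637149 = 0.627033
N(d₁) = 0.896918,  N(d₂) = 0.734681,  e^(−rT) = 0.651979
E₀ = V₀·N(d₁) − D·e^(−rT)·N(d₂)
   = 438.4159·0.896918 − 368.1237·0.651979·0.734681 = 216.892978
B₀ = V₀ − E₀ = 438.4159 − 216.892978 = 221.522922

B0=221.5229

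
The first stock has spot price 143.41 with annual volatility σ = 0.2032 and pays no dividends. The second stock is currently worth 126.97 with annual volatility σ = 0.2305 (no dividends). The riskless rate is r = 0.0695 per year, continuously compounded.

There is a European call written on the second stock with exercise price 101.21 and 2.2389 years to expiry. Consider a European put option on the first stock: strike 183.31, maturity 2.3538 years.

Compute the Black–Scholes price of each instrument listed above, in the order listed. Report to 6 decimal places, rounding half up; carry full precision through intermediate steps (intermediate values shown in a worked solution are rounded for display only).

price(the second stock call K=101.21) = 42.760886
price(the first stock put K=183.31) = 25.270020

[the second stock call K=101.21]
σ√T = 0.2305·√2.2389 = 0.344896
d₁ = (ln(S/K) + (r+σ²/2)T) / (σ√T) = (ln(126.97/101.21) + (0.0695+0.2305²/2)·2.2389) / 0.344896 = (0.226753 + 0.215080) / 0.344896 = 1.281063
d₂ = d₁ − σ√T = 1.281063 − 0.344896 = 0.936166
e^{−rT} = 0.855898
N(d₁) = 0.899914,  N(d₂) = 0.825406
price = S·N(d₁) − K·e^{−rT}·N(d₂) = 114.262100 − 71.501215 = 42.760886
[the first stock put K=183.31]
σ√T = 0.2032·√2.3538 = 0.311751
d₁ = (ln(S/K) + (r+σ²/2)T) / (σ√T) = (ln(143.41/183.31) + (0.0695+0.2032²/2)·2.3538) / 0.311751 = (-0.245471 + 0.212184) / 0.311751 = -0.106776
d₂ = d₁ − σ√T = -0.106776 − 0.311751 = -0.418527
e^{−rT} = 0.849091
N(−d₁) = 0.542517,  N(−d₂) = 0.662219
price = K·e^{−rT}·N(−d₂) − S·N(−d₁) = 103.072314 − 77.802294 = 25.270020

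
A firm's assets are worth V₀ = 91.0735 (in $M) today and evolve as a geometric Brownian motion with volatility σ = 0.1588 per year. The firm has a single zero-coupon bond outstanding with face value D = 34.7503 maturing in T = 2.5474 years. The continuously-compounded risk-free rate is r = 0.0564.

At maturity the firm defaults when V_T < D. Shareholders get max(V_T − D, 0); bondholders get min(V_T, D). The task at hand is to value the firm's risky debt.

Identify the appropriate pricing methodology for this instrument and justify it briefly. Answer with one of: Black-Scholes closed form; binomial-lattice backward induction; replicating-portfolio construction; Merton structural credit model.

framework: Merton structural credit model

Key observation: with the firm-asset dynamics (V₀ = 91.0735) and a single zero-coupon liability of face 34.7503 given, debt value, spread, and default probability all derive from the option view of the balance sheet.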